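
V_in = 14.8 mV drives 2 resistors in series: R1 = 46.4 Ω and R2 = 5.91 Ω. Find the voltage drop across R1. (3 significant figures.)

V ≈ 13.1 mV

ΣR = 46.4 + 5.91 = 52.31 Ω.
Voltage divider: V = V_in · (46.40 / 52.31) = 14.8 × 0.8870 = 13.13 mV.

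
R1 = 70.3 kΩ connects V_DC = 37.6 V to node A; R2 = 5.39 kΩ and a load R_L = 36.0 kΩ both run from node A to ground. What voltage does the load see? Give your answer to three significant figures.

V_out ≈ 2.35 V

R2 ‖ R_L = (5.39 × 36.0)/(5.39 + 36.0) = 4.688 kΩ.
Voltage divider with the loaded lower leg: V_out = 37.6 × 4.688/(70.3 + 4.688) = 37.6 × 0.06252 = 2.351 V.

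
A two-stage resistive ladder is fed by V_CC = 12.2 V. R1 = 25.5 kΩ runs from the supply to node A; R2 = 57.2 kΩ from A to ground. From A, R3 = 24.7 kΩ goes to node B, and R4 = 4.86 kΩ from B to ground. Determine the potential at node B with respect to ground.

V_B ≈ 0.869 V

Node A sees R2 in parallel with the series input of stage 2, R3 + R4 = 29.56 kΩ.
R2 ‖ (R3+R4) = 19.49 kΩ.
So V_A = 12.2 × 0.4332 = 5.285 V.
Stage 2 is unloaded, so V_B = V_A · R4/(R3+R4) = 5.285 × 4.86/29.56 = 0.8689 V.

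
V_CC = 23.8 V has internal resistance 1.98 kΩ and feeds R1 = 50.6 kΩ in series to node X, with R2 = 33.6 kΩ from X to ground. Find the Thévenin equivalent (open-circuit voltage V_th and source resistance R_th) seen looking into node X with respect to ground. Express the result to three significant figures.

V_th ≈ 9.28 V, R_th ≈ 20.5 kΩ

R1' = 1.98 + 50.6 = 52.58 kΩ (source resistance + R1).
With X open, the divider is unloaded: V_th = 23.8 × 33.6/86.18 = 9.279 V.
With V_CC suppressed (replaced by a short), R_th = R1' ‖ R2 = (52.58 × 33.6)/(52.58 + 33.6) = 20.50 kΩ.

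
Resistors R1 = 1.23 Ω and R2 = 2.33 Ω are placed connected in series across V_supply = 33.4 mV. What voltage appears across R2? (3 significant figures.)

V ≈ 21.9 mV

Series total: ΣR = 1.23 + 2.33 = 3.560 Ω.
Voltage divider: V = V_supply · (2.330 / 3.560) = 33.4 × 0.6545 = 21.86 mV.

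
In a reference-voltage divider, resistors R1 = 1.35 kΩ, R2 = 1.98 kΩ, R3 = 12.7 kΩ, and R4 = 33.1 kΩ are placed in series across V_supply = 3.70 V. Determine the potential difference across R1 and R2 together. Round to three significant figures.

V ≈ 0.251 V

Total series resistance ΣR = 1.35 + 1.98 + 12.7 + 33.1 = 49.13 kΩ.
R_{R1..R2} = 1.35 + 1.98 = 3.330 kΩ.
By the voltage-divider rule, V = 3.70 × 3.330/49.13 = 0.2508 V.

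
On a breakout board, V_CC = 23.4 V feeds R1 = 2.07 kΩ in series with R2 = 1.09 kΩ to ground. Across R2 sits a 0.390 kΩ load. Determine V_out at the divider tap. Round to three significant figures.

V_out ≈ 2.85 V

R2 ‖ R_L = (1.09 × 0.390)/(1.09 + 0.390) = 0.2872 kΩ.
Now apply the divider: V_out = 23.4 × 0.1219 = 2.851 V.
(Unloaded it would be 8.07 V; the load pulls it down.)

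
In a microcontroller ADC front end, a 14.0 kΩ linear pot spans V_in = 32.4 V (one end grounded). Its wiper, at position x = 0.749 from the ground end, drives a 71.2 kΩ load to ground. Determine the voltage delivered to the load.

Lower segment x·R_p = 10.49 kΩ; upper segment (1−x)·R_p = 3.514 kΩ.
(x·R_p) ‖ R_L = 9.140 kΩ.
Then V_out = V_in · 9.140/(3.514 + 9.140) = 23.40 V.
(Unloaded: V_out = x·V_in = 24.3 V.)

V_out ≈ 23.4 V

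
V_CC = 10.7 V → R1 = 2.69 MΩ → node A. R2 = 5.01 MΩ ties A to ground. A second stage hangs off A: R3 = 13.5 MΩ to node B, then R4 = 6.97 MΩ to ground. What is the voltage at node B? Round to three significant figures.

V_B ≈ 2.18 V

The second stage (R3 + R4 = 20.47 MΩ) loads node A in parallel with R2.
R2 ‖ (R3+R4) = 4.025 MΩ.
So V_A = 10.7 × 0.5994 = 6.414 V.
Then the unloaded second divider: V_B = V_A × R4/(R3+R4) = 6.414 × 0.3405 = 2.184 V.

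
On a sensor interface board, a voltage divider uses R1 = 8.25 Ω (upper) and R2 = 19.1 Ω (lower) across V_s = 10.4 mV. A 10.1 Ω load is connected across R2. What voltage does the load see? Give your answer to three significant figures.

First combine the lower leg with the load: R2 ‖ R_L = 6.607 Ω.
Now apply the divider: V_out = 10.4 × 0.4447 = 4.625 mV.

V_out ≈ 4.62 mV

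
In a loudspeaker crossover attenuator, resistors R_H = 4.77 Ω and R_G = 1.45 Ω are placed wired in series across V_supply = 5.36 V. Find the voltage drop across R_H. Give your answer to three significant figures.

Series total: ΣR = 4.77 + 1.45 = 6.220 Ω.
By the voltage-divider rule, V = 5.36 × 4.770/6.220 = 4.110 V.

V ≈ 4.11 V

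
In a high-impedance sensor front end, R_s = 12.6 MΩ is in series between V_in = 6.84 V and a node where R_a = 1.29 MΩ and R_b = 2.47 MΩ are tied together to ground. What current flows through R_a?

I ≈ 0.334 µA

Parallel bank: R_p = 1/(1/1.29 + 1/2.47) = 0.8474 MΩ.
V_A by voltage divider: V_A = 6.84 × 0.8474/(12.6 + 0.8474) = 0.4310 V.
I(R_a) = V_A / R_a = 0.4310/1.29 = 0.3341 µA.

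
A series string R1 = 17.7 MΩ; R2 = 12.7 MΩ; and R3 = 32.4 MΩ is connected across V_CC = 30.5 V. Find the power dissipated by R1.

P ≈ 4.17 µW

Series current I = V_CC/ΣR = 30.5/62.80 = 0.4857 µA.
V(R1) = I·R = 8.596 V; P = V·I = 8.596 × 0.4857 = 4.175 µW.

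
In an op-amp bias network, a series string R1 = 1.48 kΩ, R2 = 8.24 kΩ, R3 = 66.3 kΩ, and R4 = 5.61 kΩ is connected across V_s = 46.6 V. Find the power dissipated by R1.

The common current is I = 46.6/81.63 = 0.5709 mA.
V(R1) = I·R = 0.8449 V; P = V·I = 0.8449 × 0.5709 = 0.4823 mW.

P ≈ 0.482 mW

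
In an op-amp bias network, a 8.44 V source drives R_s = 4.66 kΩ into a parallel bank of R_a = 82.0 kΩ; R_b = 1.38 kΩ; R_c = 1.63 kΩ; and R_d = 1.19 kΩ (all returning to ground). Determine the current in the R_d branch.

I ≈ 0.633 mA

Combine the parallel branches: R_p = (1/82.0 + 1/1.38 + 1/1.63 + 1/1.19)⁻¹ = 0.4565 kΩ.
V_A by voltage divider: V_A = 8.44 × 0.4565/(4.66 + 0.4565) = 0.7530 V.
I(R_d) = V_A / R_d = 0.7530/1.19 = 0.6328 mA.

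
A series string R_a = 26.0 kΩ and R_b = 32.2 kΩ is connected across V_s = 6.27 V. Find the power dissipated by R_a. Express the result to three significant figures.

ΣR = 58.20 kΩ → I = 6.27/58.20 = 0.1077 mA.
P(R_a) = I²·R_a = (0.1077)² × 26.0 = 0.3018 mW.

P ≈ 0.302 mW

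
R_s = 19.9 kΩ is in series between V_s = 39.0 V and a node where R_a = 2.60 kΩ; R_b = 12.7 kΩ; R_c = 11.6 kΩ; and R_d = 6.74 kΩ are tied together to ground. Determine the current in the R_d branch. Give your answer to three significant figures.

Parallel bank: R_p = 1/(1/2.60 + 1/12.7 + 1/11.6 + 1/6.74) = 1.433 kΩ.
V_A = 39.0 × 1.433/21.33 = 2.619 V.
I(R_d) = V_A / R_d = 2.619/6.74 = 0.3886 mA.

I ≈ 0.389 mA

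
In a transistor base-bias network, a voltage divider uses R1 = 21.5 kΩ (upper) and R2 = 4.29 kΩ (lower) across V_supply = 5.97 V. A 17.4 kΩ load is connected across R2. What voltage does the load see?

The load sits in parallel with R2, giving an effective lower resistance R2' = R2·R_L/(R2+R_L) = 3.441 kΩ.
Now apply the divider: V_out = 5.97 × 0.1380 = 0.8238 V.

V_out ≈ 0.824 V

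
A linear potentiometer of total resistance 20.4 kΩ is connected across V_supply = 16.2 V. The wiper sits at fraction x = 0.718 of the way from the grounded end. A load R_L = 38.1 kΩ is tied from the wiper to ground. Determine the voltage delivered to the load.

Split the track: R_lower = x·R_p = 14.65 kΩ, R_upper = (1−x)·R_p = 5.753 kΩ.
Lower segment in parallel with the load: 14.65 ‖ 38.1 = 10.58 kΩ.
Then V_out = V_supply · 10.58/(5.753 + 10.58) = 10.49 V.

V_out ≈ 10.5 V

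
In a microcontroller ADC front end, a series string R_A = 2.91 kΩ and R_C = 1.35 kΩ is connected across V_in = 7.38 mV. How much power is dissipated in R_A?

P ≈ 8.73 nW

The common current is I = 7.38/4.260 = 1.732 µA.
P = I²R = 3.001 × 2.91 = 8.733 nW.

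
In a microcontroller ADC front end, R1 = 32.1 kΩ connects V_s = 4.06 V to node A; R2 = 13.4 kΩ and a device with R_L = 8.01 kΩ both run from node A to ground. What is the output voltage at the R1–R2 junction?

First combine the lower leg with the load: R2 ‖ R_L = 5.013 kΩ.
Voltage divider with the loaded lower leg: V_out = 4.06 × 5.013/(32.1 + 5.013) = 4.06 × 0.1351 = 0.5484 V.

V_out ≈ 0.548 V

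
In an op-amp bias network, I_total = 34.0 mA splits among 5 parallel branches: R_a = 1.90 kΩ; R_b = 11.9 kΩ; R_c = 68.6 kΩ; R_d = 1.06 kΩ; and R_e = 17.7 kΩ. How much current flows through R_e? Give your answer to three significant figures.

Conductances: ΣG = 1/1.90 + 1/11.9 + 1/68.6 + 1/1.06 + 1/17.7 = 1.625 (1/kΩ).
Current divider: I(R_e) = I_total · G_k/ΣG = 34.0 × (0.05650/1.625) = 34.0 × 0.03477 = 1.182 mA.

I ≈ 1.18 mA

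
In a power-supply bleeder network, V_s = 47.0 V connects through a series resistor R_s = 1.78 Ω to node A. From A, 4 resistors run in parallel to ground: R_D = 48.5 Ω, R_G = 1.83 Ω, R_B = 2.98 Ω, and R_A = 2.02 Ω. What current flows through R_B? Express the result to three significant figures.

Equivalent of the parallel group: R_p = 0.7155 Ω.
V_A by voltage divider: V_A = 47.0 × 0.7155/(1.78 + 0.7155) = 13.48 V.
Branch current I = V_A/R_B = 13.48/2.98 = 4.522 A.

I ≈ 4.52 A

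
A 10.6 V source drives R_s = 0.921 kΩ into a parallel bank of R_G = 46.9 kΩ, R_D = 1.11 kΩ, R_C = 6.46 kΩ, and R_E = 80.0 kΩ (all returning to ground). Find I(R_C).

Parallel bank: R_p = 1/(1/46.9 + 1/1.11 + 1/6.46 + 1/80.0) = 0.9178 kΩ.
V_A = 10.6 × 0.9178/1.839 = 5.291 V.
Branch current I = V_A/R_C = 5.291/6.46 = 0.8190 mA.

I ≈ 0.819 mA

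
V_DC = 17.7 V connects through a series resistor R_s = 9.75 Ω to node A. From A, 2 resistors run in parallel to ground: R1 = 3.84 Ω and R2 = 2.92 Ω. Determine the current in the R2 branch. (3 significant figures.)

I ≈ 0.881 A

Parallel bank: R_p = 1/(1/3.84 + 1/2.92) = 1.659 Ω.
V_A = 17.7 × 1.659/11.41 = 2.573 V.
I(R2) = V_A / R2 = 2.573/2.92 = 0.8813 A.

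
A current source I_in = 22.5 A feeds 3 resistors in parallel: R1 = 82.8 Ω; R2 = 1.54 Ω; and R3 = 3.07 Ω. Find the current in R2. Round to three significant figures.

I ≈ 14.8 A

ΣG = 1/82.8 + 1/1.54 + 1/3.07 = 0.9872.
By the current-divider rule, I = I_in · G_k/ΣG = 22.5 × 0.6578 = 14.80 A.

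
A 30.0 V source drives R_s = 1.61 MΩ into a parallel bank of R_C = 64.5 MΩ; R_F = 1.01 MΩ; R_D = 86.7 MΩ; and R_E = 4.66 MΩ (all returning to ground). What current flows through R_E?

I ≈ 2.16 µA

Combine the parallel branches: R_p = (1/64.5 + 1/1.01 + 1/86.7 + 1/4.66)⁻¹ = 0.8119 MΩ.
Node voltage V_A = V_s · R_p/(R_s + R_p) = 30.0 × 0.3352 = 10.06 V.
Branch current I = V_A/R_E = 10.06/4.66 = 2.158 µA.
(Equivalently: I_total = 12.39 µA, then current-divider fraction G_k/ΣG = 0.1742.)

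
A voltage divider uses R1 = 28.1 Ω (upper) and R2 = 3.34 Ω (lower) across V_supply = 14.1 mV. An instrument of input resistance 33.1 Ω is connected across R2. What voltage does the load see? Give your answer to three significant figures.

V_out ≈ 1.37 mV

First combine the lower leg with the load: R2 ‖ R_L = 3.034 Ω.
Voltage divider with the loaded lower leg: V_out = 14.1 × 3.034/(28.1 + 3.034) = 14.1 × 0.09745 = 1.374 mV.
(Unloaded it would be 1.50 mV; the load pulls it down.)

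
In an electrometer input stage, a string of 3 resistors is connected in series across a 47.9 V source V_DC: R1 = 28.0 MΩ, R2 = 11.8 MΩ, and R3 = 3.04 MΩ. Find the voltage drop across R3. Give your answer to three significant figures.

V ≈ 3.40 V

Series total: ΣR = 28.0 + 11.8 + 3.04 = 42.84 MΩ.
By the voltage-divider rule, V = 47.9 × 3.040/42.84 = 3.399 V.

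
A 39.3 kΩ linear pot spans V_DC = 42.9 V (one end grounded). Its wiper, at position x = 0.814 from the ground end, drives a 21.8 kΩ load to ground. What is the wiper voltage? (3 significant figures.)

V_out ≈ 27.4 V

Lower segment x·R_p = 31.99 kΩ; upper segment (1−x)·R_p = 7.310 kΩ.
R_L loads the lower segment: effective lower R = 12.96 kΩ.
V_out = 42.9 × 12.96/(7.310 + 12.96) = 27.43 V.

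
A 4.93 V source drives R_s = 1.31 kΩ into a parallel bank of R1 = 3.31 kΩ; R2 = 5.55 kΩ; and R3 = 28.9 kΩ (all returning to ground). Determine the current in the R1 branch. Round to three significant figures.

I ≈ 0.888 mA

Parallel bank: R_p = 1/(1/3.31 + 1/5.55 + 1/28.9) = 1.935 kΩ.
V_A = 4.93 × 1.935/3.245 = 2.940 V.
I(R1) = V_A / R1 = 2.940/3.31 = 0.8881 mA.
(Check via current divider: I_total = 1.519 mA; share G_k/ΣG = 0.5845 → same result.)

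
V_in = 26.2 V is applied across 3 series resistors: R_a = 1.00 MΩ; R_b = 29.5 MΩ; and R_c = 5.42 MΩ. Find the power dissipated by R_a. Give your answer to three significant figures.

P ≈ 0.532 µW

ΣR = 35.92 MΩ → I = 26.2/35.92 = 0.7294 µA.
P = I²R = 0.5320 × 1.00 = 0.5320 µW.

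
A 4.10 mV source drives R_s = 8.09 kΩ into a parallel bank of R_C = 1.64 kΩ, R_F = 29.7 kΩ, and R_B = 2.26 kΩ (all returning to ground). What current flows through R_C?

I ≈ 0.255 µA

Combine the parallel branches: R_p = (1/1.64 + 1/29.7 + 1/2.26)⁻¹ = 0.9209 kΩ.
Node voltage V_A = V_in · R_p/(R_s + R_p) = 4.10 × 0.1022 = 0.4190 mV.
I(R_C) = V_A / R_C = 0.4190/1.64 = 0.2555 µA.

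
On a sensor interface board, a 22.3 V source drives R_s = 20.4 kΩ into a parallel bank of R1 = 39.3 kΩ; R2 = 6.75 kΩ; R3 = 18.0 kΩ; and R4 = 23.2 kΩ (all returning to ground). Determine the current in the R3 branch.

Parallel bank: R_p = 1/(1/39.3 + 1/6.75 + 1/18.0 + 1/23.2) = 3.673 kΩ.
V_A by voltage divider: V_A = 22.3 × 3.673/(20.4 + 3.673) = 3.403 V.
Branch current I = V_A/R3 = 3.403/18.0 = 0.1890 mA.
(Check via current divider: I_total = 0.9263 mA; share G_k/ΣG = 0.2041 → same result.)

I ≈ 0.189 mA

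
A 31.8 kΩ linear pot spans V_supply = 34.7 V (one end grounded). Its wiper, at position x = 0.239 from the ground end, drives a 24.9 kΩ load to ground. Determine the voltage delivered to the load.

V_out ≈ 6.73 V

Lower segment x·R_p = 7.600 kΩ; upper segment (1−x)·R_p = 24.20 kΩ.
Lower segment in parallel with the load: 7.600 ‖ 24.9 = 5.823 kΩ.
Loaded-divider output: V_out = 34.7 × 0.1939 = 6.730 V.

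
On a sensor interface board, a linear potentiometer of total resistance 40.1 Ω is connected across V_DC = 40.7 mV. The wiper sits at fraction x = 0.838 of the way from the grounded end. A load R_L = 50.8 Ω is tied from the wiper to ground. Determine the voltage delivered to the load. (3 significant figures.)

Lower segment x·R_p = 33.60 Ω; upper segment (1−x)·R_p = 6.496 Ω.
R_L loads the lower segment: effective lower R = 20.23 Ω.
Loaded-divider output: V_out = 40.7 × 0.7569 = 30.81 mV.
(Unloaded: V_out = x·V_DC = 34.1 mV.)

V_out ≈ 30.8 mV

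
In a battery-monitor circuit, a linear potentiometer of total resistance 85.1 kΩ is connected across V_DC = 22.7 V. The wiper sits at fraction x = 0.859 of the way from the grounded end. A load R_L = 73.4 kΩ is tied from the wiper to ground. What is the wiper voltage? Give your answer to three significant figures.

Lower segment x·R_p = 73.10 kΩ; upper segment (1−x)·R_p = 12.00 kΩ.
(x·R_p) ‖ R_L = 36.63 kΩ.
Then V_out = V_DC · 36.63/(12.00 + 36.63) = 17.10 V.
(Unloaded: V_out = x·V_DC = 19.5 V.)

V_out ≈ 17.1 V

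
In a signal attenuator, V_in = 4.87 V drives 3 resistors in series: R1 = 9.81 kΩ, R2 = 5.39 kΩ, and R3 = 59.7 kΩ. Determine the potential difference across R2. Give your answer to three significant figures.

Series total: ΣR = 9.81 + 5.39 + 59.7 = 74.90 kΩ.
V = V_in · R/ΣR = 4.87 × 0.07196 = 0.3505 V.

V ≈ 0.350 V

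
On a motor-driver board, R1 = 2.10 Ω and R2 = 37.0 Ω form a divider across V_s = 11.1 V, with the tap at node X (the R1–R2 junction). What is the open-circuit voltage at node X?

V_th ≈ 10.5 V

V_th is the unloaded tap voltage: V_s · R2/(R1+R2) = 11.1 × 0.9463 = 10.50 V.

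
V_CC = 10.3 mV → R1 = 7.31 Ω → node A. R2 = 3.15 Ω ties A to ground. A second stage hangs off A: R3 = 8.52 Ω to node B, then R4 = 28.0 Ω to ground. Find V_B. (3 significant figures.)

V_B ≈ 2.24 mV

Looking into the second stage from A: R3 + R4 = 36.52 Ω appears in parallel with R2.
R2 ‖ (R3+R4) = 2.900 Ω.
V_A = 10.3 × 2.900/(7.31 + 2.900) = 2.925 mV.
Then the unloaded second divider: V_B = V_A × R4/(R3+R4) = 2.925 × 0.7667 = 2.243 mV.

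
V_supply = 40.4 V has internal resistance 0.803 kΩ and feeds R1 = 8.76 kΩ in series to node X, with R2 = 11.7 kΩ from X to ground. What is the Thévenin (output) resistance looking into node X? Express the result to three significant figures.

R_th ≈ 5.26 kΩ

R1' = 0.803 + 8.76 = 9.563 kΩ (source resistance + R1).
With V_supply suppressed (replaced by a short), R_th = R1' ‖ R2 = (9.563 × 11.7)/(9.563 + 11.7) = 5.262 kΩ.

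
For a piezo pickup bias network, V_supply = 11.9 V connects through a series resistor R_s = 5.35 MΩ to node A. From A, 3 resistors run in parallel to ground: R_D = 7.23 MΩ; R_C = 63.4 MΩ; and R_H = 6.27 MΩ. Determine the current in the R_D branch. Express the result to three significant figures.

I ≈ 0.615 µA

Parallel bank: R_p = 1/(1/7.23 + 1/63.4 + 1/6.27) = 3.189 MΩ.
V_A = 11.9 × 3.189/8.539 = 4.444 V.
Branch current I = V_A/R_D = 4.444/7.23 = 0.6147 µA.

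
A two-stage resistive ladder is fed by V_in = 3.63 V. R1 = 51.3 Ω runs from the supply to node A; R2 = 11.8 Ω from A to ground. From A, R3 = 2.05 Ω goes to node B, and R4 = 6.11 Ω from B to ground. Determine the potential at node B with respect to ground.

Node A sees R2 in parallel with the series input of stage 2, R3 + R4 = 8.160 Ω.
R2 ‖ (R3+R4) = 4.824 Ω.
First divider: V_A = V_in · 4.824/(51.3 + 4.824) = 0.3120 V.
V_B = V_A × 0.7488 = 0.2336 V.

V_B ≈ 0.234 V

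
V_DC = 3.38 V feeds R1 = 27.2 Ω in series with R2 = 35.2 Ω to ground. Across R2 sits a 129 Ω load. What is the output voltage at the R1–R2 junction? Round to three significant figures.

The load sits in parallel with R2, giving an effective lower resistance R2' = R2·R_L/(R2+R_L) = 27.65 Ω.
Then V_out = V_DC · R2'/(R1 + R2') = 3.38 × 27.65/54.85 = 1.704 V.

V_out ≈ 1.70 V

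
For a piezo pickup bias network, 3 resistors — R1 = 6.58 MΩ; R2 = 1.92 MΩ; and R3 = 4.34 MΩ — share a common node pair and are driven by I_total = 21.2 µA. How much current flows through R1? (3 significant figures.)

I ≈ 3.57 µA

ΣG = 1/6.58 + 1/1.92 + 1/4.34 = 0.9032.
R1 takes the fraction G_k/ΣG = 0.1520/0.9032 = 0.1683, so I = 21.2 × 0.1683 = 3.567 µA.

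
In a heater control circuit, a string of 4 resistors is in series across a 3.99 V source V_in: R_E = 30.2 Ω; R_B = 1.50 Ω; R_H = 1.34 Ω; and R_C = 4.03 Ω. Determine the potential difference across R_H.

ΣR = 30.2 + 1.50 + 1.34 + 4.03 = 37.07 Ω.
Voltage divider: V = V_in · (1.340 / 37.07) = 3.99 × 0.03615 = 0.1442 V.

V ≈ 0.144 V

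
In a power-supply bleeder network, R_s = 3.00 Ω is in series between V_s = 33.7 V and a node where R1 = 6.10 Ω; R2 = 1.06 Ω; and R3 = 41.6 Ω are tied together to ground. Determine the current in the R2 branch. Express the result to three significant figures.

I ≈ 7.24 A

Parallel bank: R_p = 1/(1/6.10 + 1/1.06 + 1/41.6) = 0.8839 Ω.
V_A by voltage divider: V_A = 33.7 × 0.8839/(3.00 + 0.8839) = 7.669 V.
I(R2) = V_A / R2 = 7.669/1.06 = 7.235 A.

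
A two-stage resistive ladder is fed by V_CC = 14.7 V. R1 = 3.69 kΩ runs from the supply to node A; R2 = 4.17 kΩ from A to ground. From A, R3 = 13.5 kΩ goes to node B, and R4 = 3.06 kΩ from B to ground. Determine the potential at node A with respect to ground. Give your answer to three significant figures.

Looking into the second stage from A: R3 + R4 = 16.56 kΩ appears in parallel with R2.
Effective lower resistance at A: R2 ‖ 16.56 = 3.331 kΩ.
So V_A = 14.7 × 0.4744 = 6.974 V.

V_A ≈ 6.97 V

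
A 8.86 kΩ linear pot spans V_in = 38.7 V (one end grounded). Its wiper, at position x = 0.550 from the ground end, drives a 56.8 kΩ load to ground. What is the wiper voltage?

V_out ≈ 20.5 V

The pot divides into 3.987 kΩ above the wiper and 4.873 kΩ below.
Lower segment in parallel with the load: 4.873 ‖ 56.8 = 4.488 kΩ.
Then V_out = V_in · 4.488/(3.987 + 4.488) = 20.49 V.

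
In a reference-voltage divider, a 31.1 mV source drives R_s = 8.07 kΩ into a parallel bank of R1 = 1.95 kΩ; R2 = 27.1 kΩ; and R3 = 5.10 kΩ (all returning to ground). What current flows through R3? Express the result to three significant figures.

I ≈ 0.869 µA

Combine the parallel branches: R_p = (1/1.95 + 1/27.1 + 1/5.10)⁻¹ = 1.341 kΩ.
Node voltage V_A = V_CC · R_p/(R_s + R_p) = 31.1 × 0.1425 = 4.431 mV.
I(R3) = V_A / R3 = 4.431/5.10 = 0.8688 µA.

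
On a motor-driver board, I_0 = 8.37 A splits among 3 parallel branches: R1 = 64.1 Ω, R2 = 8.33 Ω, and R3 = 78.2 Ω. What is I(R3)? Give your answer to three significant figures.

Conductances: ΣG = 1/64.1 + 1/8.33 + 1/78.2 = 0.1484 (1/Ω).
Current divider: I(R3) = I_0 · G_k/ΣG = 8.37 × (0.01279/0.1484) = 8.37 × 0.08615 = 0.7211 A.

I ≈ 0.721 A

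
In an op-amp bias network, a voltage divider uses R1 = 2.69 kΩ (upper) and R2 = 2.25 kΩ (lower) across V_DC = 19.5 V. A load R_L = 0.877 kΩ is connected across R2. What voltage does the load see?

V_out ≈ 3.71 V

First combine the lower leg with the load: R2 ‖ R_L = 0.6310 kΩ.
Voltage divider with the loaded lower leg: V_out = 19.5 × 0.6310/(2.69 + 0.6310) = 19.5 × 0.1900 = 3.705 V.
(Unloaded it would be 8.88 V; the load pulls it down.)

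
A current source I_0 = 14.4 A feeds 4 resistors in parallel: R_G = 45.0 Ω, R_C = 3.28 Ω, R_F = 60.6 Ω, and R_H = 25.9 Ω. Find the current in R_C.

ΣG = 1/45.0 + 1/3.28 + 1/60.6 + 1/25.9 = 0.3822.
Current divider: I(R_C) = I_0 · G_k/ΣG = 14.4 × (0.3049/0.3822) = 14.4 × 0.7977 = 11.49 A.

I ≈ 11.5 A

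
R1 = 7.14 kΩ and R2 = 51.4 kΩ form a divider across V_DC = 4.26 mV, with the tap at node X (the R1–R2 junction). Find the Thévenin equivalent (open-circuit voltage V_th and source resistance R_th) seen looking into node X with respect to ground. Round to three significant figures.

V_th ≈ 3.74 mV, R_th ≈ 6.27 kΩ

With X open, the divider is unloaded: V_th = 4.26 × 51.4/58.54 = 3.740 mV.
With V_DC suppressed (replaced by a short), R_th = R1 ‖ R2 = (7.140 × 51.4)/(7.140 + 51.4) = 6.269 kΩ.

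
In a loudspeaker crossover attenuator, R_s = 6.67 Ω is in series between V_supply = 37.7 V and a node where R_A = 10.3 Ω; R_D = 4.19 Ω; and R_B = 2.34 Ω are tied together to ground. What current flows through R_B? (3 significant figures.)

Equivalent of the parallel group: R_p = 1.310 Ω.
V_A by voltage divider: V_A = 37.7 × 1.310/(6.67 + 1.310) = 6.191 V.
I(R_B) = V_A / R_B = 6.191/2.34 = 2.646 A.

I ≈ 2.65 A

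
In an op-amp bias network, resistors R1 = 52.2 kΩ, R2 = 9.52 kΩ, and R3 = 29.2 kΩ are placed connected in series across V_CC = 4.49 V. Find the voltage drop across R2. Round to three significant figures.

Series total: ΣR = 52.2 + 9.52 + 29.2 = 90.92 kΩ.
By the voltage-divider rule, V = 4.49 × 9.520/90.92 = 0.4701 V.

V ≈ 0.470 V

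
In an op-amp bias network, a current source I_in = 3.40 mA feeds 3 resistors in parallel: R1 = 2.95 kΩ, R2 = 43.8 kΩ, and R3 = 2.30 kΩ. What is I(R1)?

ΣG = 1/2.95 + 1/43.8 + 1/2.30 = 0.7966.
Current divider: I(R1) = I_in · G_k/ΣG = 3.40 × (0.3390/0.7966) = 3.40 × 0.4255 = 1.447 mA.

I ≈ 1.45 mA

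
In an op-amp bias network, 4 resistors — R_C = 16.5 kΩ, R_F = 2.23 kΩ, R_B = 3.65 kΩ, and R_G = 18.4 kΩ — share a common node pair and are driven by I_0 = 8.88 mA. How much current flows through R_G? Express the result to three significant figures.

ΣG = 1/16.5 + 1/2.23 + 1/3.65 + 1/18.4 = 0.8374.
R_G takes the fraction G_k/ΣG = 0.05435/0.8374 = 0.06490, so I = 8.88 × 0.06490 = 0.5763 mA.

I ≈ 0.576 mA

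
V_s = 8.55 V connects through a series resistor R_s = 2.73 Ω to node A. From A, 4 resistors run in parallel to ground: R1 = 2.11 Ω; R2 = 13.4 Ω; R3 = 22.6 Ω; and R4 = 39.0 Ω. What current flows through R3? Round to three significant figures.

Parallel bank: R_p = 1/(1/2.11 + 1/13.4 + 1/22.6 + 1/39.0) = 1.617 Ω.
Node voltage V_A = V_s · R_p/(R_s + R_p) = 8.55 × 0.3720 = 3.180 V.
Branch current I = V_A/R3 = 3.180/22.6 = 0.1407 A.
(Equivalently: I_total = 1.967 A, then current-divider fraction G_k/ΣG = 0.07155.)

I ≈ 0.141 A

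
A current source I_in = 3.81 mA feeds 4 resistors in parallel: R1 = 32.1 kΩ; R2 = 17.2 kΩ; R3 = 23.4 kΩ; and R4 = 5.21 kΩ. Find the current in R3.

Conductances: ΣG = 1/32.1 + 1/17.2 + 1/23.4 + 1/5.21 = 0.3240 (1/kΩ).
Current divider: I(R3) = I_in · G_k/ΣG = 3.81 × (0.04274/0.3240) = 3.81 × 0.1319 = 0.5026 mA.

I ≈ 0.503 mA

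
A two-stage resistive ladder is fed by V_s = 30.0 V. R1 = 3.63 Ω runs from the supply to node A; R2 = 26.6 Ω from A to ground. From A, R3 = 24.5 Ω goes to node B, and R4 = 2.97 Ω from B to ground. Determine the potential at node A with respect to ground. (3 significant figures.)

V_A ≈ 23.6 V

The second stage (R3 + R4 = 27.47 Ω) loads node A in parallel with R2.
R2 ‖ (R3+R4) = 13.51 Ω.
First divider: V_A = V_s · 13.51/(3.63 + 13.51) = 23.65 V.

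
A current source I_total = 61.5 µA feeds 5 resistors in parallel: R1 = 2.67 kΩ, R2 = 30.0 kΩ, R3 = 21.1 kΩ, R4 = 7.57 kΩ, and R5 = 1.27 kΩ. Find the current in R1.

I ≈ 16.8 µA

ΣG = 1/2.67 + 1/30.0 + 1/21.1 + 1/7.57 + 1/1.27 = 1.375.
Current divider: I(R1) = I_total · G_k/ΣG = 61.5 × (0.3745/1.375) = 61.5 × 0.2724 = 16.75 µA.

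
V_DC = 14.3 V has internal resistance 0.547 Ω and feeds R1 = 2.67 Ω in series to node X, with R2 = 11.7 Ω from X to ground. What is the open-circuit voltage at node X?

R1' = 0.547 + 2.67 = 3.217 Ω (source resistance + R1).
V_th is the unloaded tap voltage: V_DC · R2/(R1'+R2) = 14.3 × 0.7843 = 11.22 V.

V_th ≈ 11.2 V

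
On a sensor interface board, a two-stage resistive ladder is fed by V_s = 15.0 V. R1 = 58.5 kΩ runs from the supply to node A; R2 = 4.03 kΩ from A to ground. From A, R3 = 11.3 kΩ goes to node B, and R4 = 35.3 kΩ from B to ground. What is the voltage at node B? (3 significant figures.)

V_B ≈ 0.677 V

The second stage (R3 + R4 = 46.60 kΩ) loads node A in parallel with R2.
R2 ‖ (R3+R4) = 3.709 kΩ.
First divider: V_A = V_s · 3.709/(58.5 + 3.709) = 0.8944 V.
V_B = V_A × 0.7575 = 0.6775 V.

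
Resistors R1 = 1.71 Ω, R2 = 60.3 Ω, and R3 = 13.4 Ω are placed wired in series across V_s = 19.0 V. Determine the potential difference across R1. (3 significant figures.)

Total series resistance ΣR = 1.71 + 60.3 + 13.4 = 75.41 Ω.
By the voltage-divider rule, V = 19.0 × 1.710/75.41 = 0.4308 V.

V ≈ 0.431 V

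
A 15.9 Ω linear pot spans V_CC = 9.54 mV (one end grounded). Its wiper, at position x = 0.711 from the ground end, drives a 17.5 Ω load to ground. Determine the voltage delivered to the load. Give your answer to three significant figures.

V_out ≈ 5.72 mV

Split the track: R_lower = x·R_p = 11.30 Ω, R_upper = (1−x)·R_p = 4.595 Ω.
Lower segment in parallel with the load: 11.30 ‖ 17.5 = 6.868 Ω.
V_out = 9.54 × 6.868/(4.595 + 6.868) = 5.716 mV.
(Unloaded: V_out = x·V_CC = 6.78 mV.)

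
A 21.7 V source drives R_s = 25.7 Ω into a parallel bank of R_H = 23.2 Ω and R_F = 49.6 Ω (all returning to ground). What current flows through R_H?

Equivalent of the parallel group: R_p = 15.81 Ω.
V_A = 21.7 × 15.81/41.51 = 8.264 V.
Branch current I = V_A/R_H = 8.264/23.2 = 0.3562 A.
(Equivalently: I_total = 0.5228 A, then current-divider fraction G_k/ΣG = 0.6813.)

I ≈ 0.356 A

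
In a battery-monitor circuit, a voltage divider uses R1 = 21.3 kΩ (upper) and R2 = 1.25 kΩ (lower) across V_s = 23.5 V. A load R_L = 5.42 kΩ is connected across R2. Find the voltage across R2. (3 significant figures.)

The load sits in parallel with R2, giving an effective lower resistance R2' = R2·R_L/(R2+R_L) = 1.016 kΩ.
Voltage divider with the loaded lower leg: V_out = 23.5 × 1.016/(21.3 + 1.016) = 23.5 × 0.04552 = 1.070 V.

V_out ≈ 1.07 V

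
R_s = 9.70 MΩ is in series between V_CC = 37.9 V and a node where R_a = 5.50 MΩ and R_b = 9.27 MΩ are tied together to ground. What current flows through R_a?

I ≈ 1.81 µA

Equivalent of the parallel group: R_p = 3.452 MΩ.
V_A = 37.9 × 3.452/13.15 = 9.947 V.
Branch current I = V_A/R_a = 9.947/5.50 = 1.809 µA.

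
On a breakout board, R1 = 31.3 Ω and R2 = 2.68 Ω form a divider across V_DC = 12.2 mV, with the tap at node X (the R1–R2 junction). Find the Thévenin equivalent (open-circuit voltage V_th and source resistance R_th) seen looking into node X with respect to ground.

V_th ≈ 0.962 mV, R_th ≈ 2.47 Ω

Open-circuit (no load on X): V_th = V_DC · R2/(R1 + R2) = 12.2 × 2.68/(31.30 + 2.68) = 0.9622 mV.
With V_DC suppressed (replaced by a short), R_th = R1 ‖ R2 = (31.30 × 2.68)/(31.30 + 2.68) = 2.469 Ω.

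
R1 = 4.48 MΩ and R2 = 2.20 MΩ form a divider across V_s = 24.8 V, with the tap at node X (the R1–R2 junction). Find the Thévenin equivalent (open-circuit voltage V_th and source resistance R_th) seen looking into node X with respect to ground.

V_th is the unloaded tap voltage: V_s · R2/(R1+R2) = 24.8 × 0.3293 = 8.168 V.
Zeroing V_s shorts the top of R1 to ground, so R_th = R1 ‖ R2 = 1.475 MΩ.

V_th ≈ 8.17 V, R_th ≈ 1.48 MΩ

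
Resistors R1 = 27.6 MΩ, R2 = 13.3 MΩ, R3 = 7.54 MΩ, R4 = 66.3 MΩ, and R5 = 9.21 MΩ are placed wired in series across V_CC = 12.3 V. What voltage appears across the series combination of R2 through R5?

V ≈ 9.56 V

Total series resistance ΣR = 27.6 + 13.3 + 7.54 + 66.3 + 9.21 = 124.0 MΩ.
R_{R2..R5} = 13.3 + 7.54 + 66.3 + 9.21 = 96.35 MΩ.
Voltage divider: V = V_CC · (96.35 / 124.0) = 12.3 × 0.7773 = 9.561 V.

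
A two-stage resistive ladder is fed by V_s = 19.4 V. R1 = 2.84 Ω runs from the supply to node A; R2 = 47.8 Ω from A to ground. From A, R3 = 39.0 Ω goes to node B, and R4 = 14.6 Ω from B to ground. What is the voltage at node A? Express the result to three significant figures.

V_A ≈ 17.4 V

The second stage (R3 + R4 = 53.60 Ω) loads node A in parallel with R2.
Effective lower resistance at A: R2 ‖ 53.60 = 25.27 Ω.
V_A = 19.4 × 25.27/(2.84 + 25.27) = 17.44 V.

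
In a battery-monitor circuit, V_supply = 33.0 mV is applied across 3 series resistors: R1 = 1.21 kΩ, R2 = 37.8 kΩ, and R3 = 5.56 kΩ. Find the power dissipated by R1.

Series current I = V_supply/ΣR = 33.0/44.57 = 0.7404 µA.
V(R1) = I·R = 0.8959 mV; P = V·I = 0.8959 × 0.7404 = 0.6633 nW.

P ≈ 0.663 nW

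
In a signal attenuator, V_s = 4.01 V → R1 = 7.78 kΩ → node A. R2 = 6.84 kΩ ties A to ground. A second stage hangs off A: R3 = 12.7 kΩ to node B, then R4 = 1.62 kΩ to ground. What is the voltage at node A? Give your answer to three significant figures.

Node A sees R2 in parallel with the series input of stage 2, R3 + R4 = 14.32 kΩ.
Effective lower resistance at A: R2 ‖ 14.32 = 4.629 kΩ.
First divider: V_A = V_s · 4.629/(7.78 + 4.629) = 1.496 V.

V_A ≈ 1.50 V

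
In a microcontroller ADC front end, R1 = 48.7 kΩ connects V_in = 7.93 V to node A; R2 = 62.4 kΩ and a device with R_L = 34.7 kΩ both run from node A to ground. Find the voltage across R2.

V_out ≈ 2.49 V

R2 ‖ R_L = (62.4 × 34.7)/(62.4 + 34.7) = 22.30 kΩ.
Then V_out = V_in · R2'/(R1 + R2') = 7.93 × 22.30/71.00 = 2.491 V.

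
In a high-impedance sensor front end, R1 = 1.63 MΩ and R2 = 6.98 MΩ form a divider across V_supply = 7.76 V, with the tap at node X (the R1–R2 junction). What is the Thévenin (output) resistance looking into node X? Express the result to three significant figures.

R_th ≈ 1.32 MΩ

With V_supply suppressed (replaced by a short), R_th = R1 ‖ R2 = (1.630 × 6.98)/(1.630 + 6.98) = 1.321 MΩ.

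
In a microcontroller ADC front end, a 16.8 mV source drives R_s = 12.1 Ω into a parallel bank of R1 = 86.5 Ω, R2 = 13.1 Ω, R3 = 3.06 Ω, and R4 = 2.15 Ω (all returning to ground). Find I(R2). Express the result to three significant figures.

Parallel bank: R_p = 1/(1/86.5 + 1/13.1 + 1/3.06 + 1/2.15) = 1.137 Ω.
V_A = 16.8 × 1.137/13.24 = 1.443 mV.
I(R2) = V_A / R2 = 1.443/13.1 = 0.1101 mA.

I ≈ 0.110 mA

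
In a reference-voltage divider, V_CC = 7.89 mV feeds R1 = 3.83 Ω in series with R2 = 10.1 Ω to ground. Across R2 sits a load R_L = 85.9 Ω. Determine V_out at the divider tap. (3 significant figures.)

V_out ≈ 5.54 mV

R2 ‖ R_L = (10.1 × 85.9)/(10.1 + 85.9) = 9.037 Ω.
Voltage divider with the loaded lower leg: V_out = 7.89 × 9.037/(3.83 + 9.037) = 7.89 × 0.7023 = 5.542 mV.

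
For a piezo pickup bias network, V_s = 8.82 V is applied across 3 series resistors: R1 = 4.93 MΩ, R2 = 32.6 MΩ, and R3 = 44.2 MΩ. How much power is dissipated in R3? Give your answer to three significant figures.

The common current is I = 8.82/81.73 = 0.1079 µA.
P = I²R = 0.01165 × 44.2 = 0.5148 µW.

P ≈ 0.515 µW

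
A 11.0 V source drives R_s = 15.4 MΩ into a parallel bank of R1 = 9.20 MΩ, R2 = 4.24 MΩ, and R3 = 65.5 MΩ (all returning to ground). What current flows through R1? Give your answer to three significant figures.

Parallel bank: R_p = 1/(1/9.20 + 1/4.24 + 1/65.5) = 2.779 MΩ.
V_A by voltage divider: V_A = 11.0 × 2.779/(15.4 + 2.779) = 1.682 V.
I(R1) = V_A / R1 = 1.682/9.20 = 0.1828 µA.

I ≈ 0.183 µA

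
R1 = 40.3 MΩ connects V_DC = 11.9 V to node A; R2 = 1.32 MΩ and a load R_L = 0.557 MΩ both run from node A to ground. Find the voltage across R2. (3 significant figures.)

V_out ≈ 0.115 V

First combine the lower leg with the load: R2 ‖ R_L = 0.3917 MΩ.
Then V_out = V_DC · R2'/(R1 + R2') = 11.9 × 0.3917/40.69 = 0.1146 V.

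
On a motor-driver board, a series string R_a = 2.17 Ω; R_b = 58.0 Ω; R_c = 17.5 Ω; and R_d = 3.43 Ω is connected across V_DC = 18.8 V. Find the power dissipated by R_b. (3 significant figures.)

P ≈ 3.12 W

Series current I = V_DC/ΣR = 18.8/81.10 = 0.2318 A.
P = I²R = 0.05374 × 58.0 = 3.117 W.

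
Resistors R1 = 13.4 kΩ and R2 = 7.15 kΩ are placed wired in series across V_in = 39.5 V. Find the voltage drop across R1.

V ≈ 25.8 V

ΣR = 13.4 + 7.15 = 20.55 kΩ.
V = V_in · R/ΣR = 39.5 × 0.6521 = 25.76 V.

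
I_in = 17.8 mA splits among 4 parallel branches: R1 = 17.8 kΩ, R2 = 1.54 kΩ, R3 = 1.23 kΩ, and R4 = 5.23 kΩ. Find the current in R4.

Total conductance ΣG = 1/17.8 + 1/1.54 + 1/1.23 + 1/5.23 = 1.710 (units of 1/kΩ).
Current divider: I(R4) = I_in · G_k/ΣG = 17.8 × (0.1912/1.710) = 17.8 × 0.1118 = 1.991 mA.

I ≈ 1.99 mA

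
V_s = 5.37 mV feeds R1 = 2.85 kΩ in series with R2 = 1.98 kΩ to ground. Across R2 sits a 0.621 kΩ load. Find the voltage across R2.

V_out ≈ 0.764 mV

R2 ‖ R_L = (1.98 × 0.621)/(1.98 + 0.621) = 0.4727 kΩ.
Now apply the divider: V_out = 5.37 × 0.1423 = 0.7640 mV.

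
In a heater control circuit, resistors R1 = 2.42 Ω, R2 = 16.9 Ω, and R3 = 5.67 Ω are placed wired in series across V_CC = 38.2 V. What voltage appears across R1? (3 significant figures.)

Series total: ΣR = 2.42 + 16.9 + 5.67 = 24.99 Ω.
By the voltage-divider rule, V = 38.2 × 2.420/24.99 = 3.699 V.

V ≈ 3.70 V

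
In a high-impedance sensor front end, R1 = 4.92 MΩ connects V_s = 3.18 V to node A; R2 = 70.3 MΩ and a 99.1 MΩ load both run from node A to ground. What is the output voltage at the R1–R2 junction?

V_out ≈ 2.84 V

R2 ‖ R_L = (70.3 × 99.1)/(70.3 + 99.1) = 41.13 MΩ.
Now apply the divider: V_out = 3.18 × 0.8932 = 2.840 V.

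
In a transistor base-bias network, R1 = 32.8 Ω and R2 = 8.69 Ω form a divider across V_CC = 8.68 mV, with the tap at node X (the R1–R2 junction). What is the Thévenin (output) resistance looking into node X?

With V_CC suppressed (replaced by a short), R_th = R1 ‖ R2 = (32.80 × 8.69)/(32.80 + 8.69) = 6.870 Ω.

R_th ≈ 6.87 Ω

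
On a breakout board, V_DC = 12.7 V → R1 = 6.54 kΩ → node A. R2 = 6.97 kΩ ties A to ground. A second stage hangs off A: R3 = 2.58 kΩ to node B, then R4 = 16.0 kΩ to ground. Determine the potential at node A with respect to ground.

Looking into the second stage from A: R3 + R4 = 18.58 kΩ appears in parallel with R2.
Effective lower resistance at A: R2 ‖ 18.58 = 5.069 kΩ.
So V_A = 12.7 × 0.4366 = 5.545 V.

V_A ≈ 5.55 V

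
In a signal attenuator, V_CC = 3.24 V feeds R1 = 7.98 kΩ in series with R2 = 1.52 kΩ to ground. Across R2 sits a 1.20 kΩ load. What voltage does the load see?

V_out ≈ 0.251 V

R2 ‖ R_L = (1.52 × 1.20)/(1.52 + 1.20) = 0.6706 kΩ.
Now apply the divider: V_out = 3.24 × 0.07752 = 0.2512 V.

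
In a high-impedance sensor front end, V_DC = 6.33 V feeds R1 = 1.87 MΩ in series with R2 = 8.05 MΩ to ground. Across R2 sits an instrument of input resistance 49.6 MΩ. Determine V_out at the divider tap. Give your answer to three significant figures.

V_out ≈ 4.98 V

R2 ‖ R_L = (8.05 × 49.6)/(8.05 + 49.6) = 6.926 MΩ.
Voltage divider with the loaded lower leg: V_out = 6.33 × 6.926/(1.87 + 6.926) = 6.33 × 0.7874 = 4.984 V.
(Unloaded it would be 5.14 V; the load pulls it down.)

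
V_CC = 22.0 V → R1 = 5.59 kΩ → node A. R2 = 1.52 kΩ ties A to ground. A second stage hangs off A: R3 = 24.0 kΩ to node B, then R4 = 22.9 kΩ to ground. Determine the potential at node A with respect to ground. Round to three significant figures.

The second stage (R3 + R4 = 46.90 kΩ) loads node A in parallel with R2.
R2 ‖ (R3+R4) = 1.472 kΩ.
First divider: V_A = V_CC · 1.472/(5.59 + 1.472) = 4.586 V.

V_A ≈ 4.59 V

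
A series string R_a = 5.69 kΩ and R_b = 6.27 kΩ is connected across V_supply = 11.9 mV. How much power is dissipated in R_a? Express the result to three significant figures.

P ≈ 5.63 nW

Series current I = V_supply/ΣR = 11.9/11.96 = 0.9950 µA.
P(R_a) = I²·R_a = (0.9950)² × 5.69 = 5.633 nW.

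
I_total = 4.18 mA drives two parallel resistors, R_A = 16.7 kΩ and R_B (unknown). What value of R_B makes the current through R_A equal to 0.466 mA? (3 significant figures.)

The fraction through R_A equals R_B/(R_A+R_B).
With f = 0.1115, R_B = R_A · f/(1−f) = 16.7 × 0.1255 = 2.095 kΩ.

R_B ≈ 2.10 kΩ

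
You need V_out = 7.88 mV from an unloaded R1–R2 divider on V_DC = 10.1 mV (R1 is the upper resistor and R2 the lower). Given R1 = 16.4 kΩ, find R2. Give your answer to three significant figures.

R2 ≈ 58.2 kΩ

The divider ratio is R2/(R1+R2) = 7.88/10.1 = 0.7802.
Rearranging, R2 = R1·k/(1−k) = 16.4 × 3.550 = 58.21 kΩ.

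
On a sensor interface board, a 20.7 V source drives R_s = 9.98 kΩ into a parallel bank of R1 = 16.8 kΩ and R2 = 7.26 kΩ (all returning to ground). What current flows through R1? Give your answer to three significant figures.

I ≈ 0.415 mA

Combine the parallel branches: R_p = (1/16.8 + 1/7.26)⁻¹ = 5.069 kΩ.
V_A by voltage divider: V_A = 20.7 × 5.069/(9.98 + 5.069) = 6.973 V.
Branch current I = V_A/R1 = 6.973/16.8 = 0.4150 mA.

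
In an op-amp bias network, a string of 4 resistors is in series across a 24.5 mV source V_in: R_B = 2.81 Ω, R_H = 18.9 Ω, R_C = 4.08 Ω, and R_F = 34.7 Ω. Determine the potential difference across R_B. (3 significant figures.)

V ≈ 1.14 mV

ΣR = 2.81 + 18.9 + 4.08 + 34.7 = 60.49 Ω.
V = V_in · R/ΣR = 24.5 × 0.04645 = 1.138 mV.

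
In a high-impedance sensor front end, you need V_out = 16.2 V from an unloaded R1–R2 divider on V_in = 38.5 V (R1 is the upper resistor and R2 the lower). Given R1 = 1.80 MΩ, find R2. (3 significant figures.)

Required fraction k = V_out/V_in = 0.4208.
So R2 = R1 · V_out/(V_in − V_out) = 1.80 × 16.2/(38.5 − 16.2) = 1.80 × 0.7265 = 1.308 MΩ.

R2 ≈ 1.31 MΩ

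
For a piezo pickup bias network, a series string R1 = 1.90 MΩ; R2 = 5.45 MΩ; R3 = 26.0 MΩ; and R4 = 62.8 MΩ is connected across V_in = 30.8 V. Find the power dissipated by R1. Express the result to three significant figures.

Series current I = V_in/ΣR = 30.8/96.15 = 0.3203 µA.
P(R1) = I²·R1 = (0.3203)² × 1.90 = 0.1950 µW.

P ≈ 0.195 µW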